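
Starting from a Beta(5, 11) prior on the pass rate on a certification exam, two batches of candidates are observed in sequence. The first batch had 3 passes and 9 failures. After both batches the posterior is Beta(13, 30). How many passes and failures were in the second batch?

Because Beta–binomial updating is additive in the counts, the combined data contributed (α_post−α_prior, β_post−β_prior) successes and failures.
Total across both batches: 13−5=8 passes, 30−11=19 failures.
Subtract the first batch: 8−3=5 passes and 19−9=10 failures.

5 passes and 10 failures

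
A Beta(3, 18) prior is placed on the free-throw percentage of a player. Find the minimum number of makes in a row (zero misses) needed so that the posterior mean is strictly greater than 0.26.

After k makes and 0 misses the posterior is Beta(3+k, 18), with mean (3+k)/(3+18+k).
Set (3+k)/(21+k) > 0.26 and solve: k > (0.26·21 − 3)/(1 − 0.26) = 3.324.
The smallest integer exceeding 3.324 is 4.

k = 4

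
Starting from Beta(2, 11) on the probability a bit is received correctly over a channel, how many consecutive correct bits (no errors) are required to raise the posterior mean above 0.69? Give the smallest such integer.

After k correct bits and 0 errors the posterior is Beta(2+k, 11), with mean (2+k)/(2+11+k).
Set (2+k)/(13+k) > 0.69 and solve: k > (0.69·13 − 2)/(1 − 0.69) = 22.484.
The smallest integer exceeding 22.484 is 23, and checking k=23: (25)/(36) = 0.6944 > 0.69.

k = 23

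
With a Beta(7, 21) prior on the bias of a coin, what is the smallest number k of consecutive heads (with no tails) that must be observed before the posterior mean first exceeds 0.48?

k = 13

After k heads and 0 tails the posterior is Beta(7+k, 21), with mean (7+k)/(7+21+k).
Set (7+k)/(28+k) > 0.48 and solve: k > (0.48·28 − 7)/(1 − 0.48) = 12.385.
The smallest integer exceeding 12.385 is 13, and checking k=13: (20)/(41) = 0.4878 > 0.48.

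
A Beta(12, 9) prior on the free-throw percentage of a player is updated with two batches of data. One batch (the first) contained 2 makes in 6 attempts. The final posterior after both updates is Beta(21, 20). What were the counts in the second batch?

Because Beta–binomial updating is additive in the counts, the combined data contributed (α_post−α_prior, β_post−β_prior) successes and failures.
Total across both batches: 21−12=9 makes, 20−9=11 misses.
Subtract the first batch: 9−2=7 makes and 11−4=7 misses.

7 makes and 7 misses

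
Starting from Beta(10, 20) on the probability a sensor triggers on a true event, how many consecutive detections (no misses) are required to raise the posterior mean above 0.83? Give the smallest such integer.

After k detections and 0 misses the posterior is Beta(10+k, 20), with mean (10+k)/(10+20+k).
Set (10+k)/(30+k) > 0.83 and solve: k > (0.83·30 − 10)/(1 − 0.83) = 87.647.
The smallest integer exceeding 87.647 is 88, and checking k=88: (98)/(118) = 0.8305 > 0.83.

k = 88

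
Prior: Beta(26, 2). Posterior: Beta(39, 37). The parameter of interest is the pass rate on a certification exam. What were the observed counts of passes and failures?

Beta is conjugate to the binomial likelihood: posterior = Beta(a+s, b+f).
Match parameters: s=39−26=13, f=37−2=35.

13 passes and 35 failures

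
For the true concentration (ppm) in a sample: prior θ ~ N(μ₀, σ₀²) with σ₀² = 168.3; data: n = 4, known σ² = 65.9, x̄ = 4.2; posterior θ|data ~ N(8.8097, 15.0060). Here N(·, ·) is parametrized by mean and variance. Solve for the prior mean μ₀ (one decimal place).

The posterior mean is a precision-weighted average: μ_n = (τ₀μ₀ + τ_data·x̄)/(τ₀+τ_data), with τ₀=1/σ₀² and τ_data=n/σ².
Here τ₀ = 1/168.3 = 0.005942 and τ_data = 4/65.9 = 0.060698, so τ_n = 0.066640.
Rearranging for μ₀: μ₀ = (μ_n·τ_n − τ_data·x̄)/τ₀ = (8.8097·0.066640 − 0.060698·4.2) / 0.005942 = 0.332147/0.005942 ≈ 55.9.

μ₀ = 55.9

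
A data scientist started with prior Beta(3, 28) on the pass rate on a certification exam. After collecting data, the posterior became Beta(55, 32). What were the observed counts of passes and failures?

52 passes and 4 failures

A Beta(α, β) prior with s successes and f failures in binomial data gives a Beta(α+s, β+f) posterior.
Match parameters: s=55−3=52, f=32−28=4.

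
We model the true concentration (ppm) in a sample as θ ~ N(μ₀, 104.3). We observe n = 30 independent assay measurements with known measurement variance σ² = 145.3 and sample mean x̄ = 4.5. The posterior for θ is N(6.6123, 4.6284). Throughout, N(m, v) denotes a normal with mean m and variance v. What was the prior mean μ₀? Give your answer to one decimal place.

μ₀ = 52.1

The posterior mean is a precision-weighted average: μ_n = (τ₀μ₀ + τ_data·x̄)/(τ₀+τ_data), with τ₀=1/σ₀² and τ_data=n/σ².
Here τ₀ = 1/104.3 = 0.009588 and τ_data = 30/145.3 = 0.206469, so τ_n = 0.216057.
Rearranging for μ₀: μ₀ = (μ_n·τ_n − τ_data·x̄)/τ₀ = (6.6123·0.216057 − 0.206469·4.5) / 0.009588 = 0.499523/0.009588 ≈ 52.1.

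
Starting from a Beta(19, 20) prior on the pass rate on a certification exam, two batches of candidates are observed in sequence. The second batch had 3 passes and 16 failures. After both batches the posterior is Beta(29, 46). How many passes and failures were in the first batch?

Sequential conjugate updates are equivalent to a single update on the pooled data, so total successes = posterior α − prior α and total failures = posterior β − prior β.
Total across both batches: 29−19=10 passes, 46−20=26 failures.
Subtract the second batch: 10−3=7 passes and 26−16=10 failures.

7 passes and 10 failures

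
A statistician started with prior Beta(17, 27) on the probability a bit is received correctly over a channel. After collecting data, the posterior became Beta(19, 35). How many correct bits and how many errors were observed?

2 correct bits and 8 errors

Beta is conjugate to the binomial likelihood: posterior = Beta(α+s, β+f).
So s = 19 − 17 = 2 and f = 35 − 27 = 8.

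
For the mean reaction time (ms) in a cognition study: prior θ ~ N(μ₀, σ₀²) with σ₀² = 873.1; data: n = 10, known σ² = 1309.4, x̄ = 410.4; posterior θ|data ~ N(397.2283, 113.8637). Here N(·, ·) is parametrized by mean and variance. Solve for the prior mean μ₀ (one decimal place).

μ₀ = 309.4

With known observation variance, the Normal–Normal posterior has precision τ_n = τ₀ + n/σ² and mean μ_n = (τ₀μ₀ + (n/σ²)x̄)/τ_n.
Here τ₀ = 1/873.1 = 0.001145 and τ_data = 10/1309.4 = 0.007637, so τ_n = 0.008782.
Rearranging for μ₀: μ₀ = (μ_n·τ_n − τ_data·x̄)/τ₀ = (397.2283·0.008782 − 0.007637·410.4) / 0.001145 = 0.354234/0.001145 ≈ 309.4.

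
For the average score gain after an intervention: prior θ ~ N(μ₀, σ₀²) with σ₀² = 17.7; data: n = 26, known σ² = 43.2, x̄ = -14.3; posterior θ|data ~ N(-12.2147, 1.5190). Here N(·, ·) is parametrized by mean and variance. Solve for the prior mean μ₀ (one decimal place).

The posterior mean is a precision-weighted average: μ_n = (τ₀μ₀ + τ_data·x̄)/(τ₀+τ_data), with τ₀=1/σ₀² and τ_data=n/σ².
Here τ₀ = 1/17.7 = 0.056497 and τ_data = 26/43.2 = 0.601852, so τ_n = 0.658349.
Rearranging for μ₀: μ₀ = (μ_n·τ_n − τ_data·x̄)/τ₀ = (-12.2147·0.658349 − 0.601852·-14.3) / 0.056497 = 0.564948/0.056497 ≈ 10.0.

μ₀ = 10.0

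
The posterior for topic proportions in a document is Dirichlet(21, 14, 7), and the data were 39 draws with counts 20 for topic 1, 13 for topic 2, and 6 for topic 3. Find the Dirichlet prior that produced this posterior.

Dirichlet(1, 1, 1)

For a Dirichlet(α) prior with multinomial counts c, the posterior is Dirichlet(α + c) componentwise.
Subtract each count from the matching posterior parameter: 21−20=1, 14−13=1, 7−6=1.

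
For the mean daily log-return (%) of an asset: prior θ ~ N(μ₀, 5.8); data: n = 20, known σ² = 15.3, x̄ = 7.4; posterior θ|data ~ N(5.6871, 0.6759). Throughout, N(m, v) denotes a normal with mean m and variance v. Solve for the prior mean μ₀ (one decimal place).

μ₀ = -7.3

With known observation variance, the Normal–Normal posterior has precision τ_n = τ₀ + n/σ² and mean μ_n = (τ₀μ₀ + (n/σ²)x̄)/τ_n.
Here τ₀ = 1/5.8 = 0.172414 and τ_data = 20/15.3 = 1.307190, so τ_n = 1.479604.
Rearranging for μ₀: μ₀ = (μ_n·τ_n − τ_data·x̄)/τ₀ = (5.6871·1.479604 − 1.307190·7.4) / 0.172414 = -1.258550/0.172414 ≈ -7.3.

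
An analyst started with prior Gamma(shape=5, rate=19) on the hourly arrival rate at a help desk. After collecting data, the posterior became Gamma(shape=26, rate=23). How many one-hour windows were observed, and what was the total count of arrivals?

n = 4 one-hour windows with total 21 arrivals

Gamma–Poisson conjugacy: posterior shape = α + Σxᵢ, posterior rate = β + n.
Matching: Σxᵢ = 26 − 5 = 21 and n = 23 − 19 = 4.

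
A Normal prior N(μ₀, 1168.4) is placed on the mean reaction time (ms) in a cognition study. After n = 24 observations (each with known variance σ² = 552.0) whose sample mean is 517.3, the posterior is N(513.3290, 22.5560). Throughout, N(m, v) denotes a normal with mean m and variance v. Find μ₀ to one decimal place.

With known observation variance, the Normal–Normal posterior has precision τ_n = τ₀ + n/σ² and mean μ_n = (τ₀μ₀ + (n/σ²)x̄)/τ_n.
Here τ₀ = 1/1168.4 = 0.000856 and τ_data = 24/552.0 = 0.043478, so τ_n = 0.044334.
Rearranging for μ₀: μ₀ = (μ_n·τ_n − τ_data·x̄)/τ₀ = (513.3290·0.044334 − 0.043478·517.3) / 0.000856 = 0.266758/0.000856 ≈ 311.6.

μ₀ = 311.6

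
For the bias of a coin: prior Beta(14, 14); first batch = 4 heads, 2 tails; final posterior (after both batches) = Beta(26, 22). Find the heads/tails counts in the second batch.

Because Beta–binomial updating is additive in the counts, the combined data contributed (α_post−α_prior, β_post−β_prior) successes and failures.
Total across both batches: 26−14=12 heads, 22−14=8 tails.
Subtract the first batch: 12−4=8 heads and 8−2=6 tails.

8 heads and 6 tails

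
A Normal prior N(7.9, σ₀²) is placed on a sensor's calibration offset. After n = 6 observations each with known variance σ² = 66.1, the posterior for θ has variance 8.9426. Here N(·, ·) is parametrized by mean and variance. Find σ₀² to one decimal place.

σ₀² = 47.5

Posterior precision equals prior precision plus data precision: 1/σ_n² = 1/σ₀² + n/σ².
So 1/σ₀² = 1/8.9426 − 6/66.1 = 0.111824 − 0.090772 = 0.021052.
Hence σ₀² = 1/0.021052 ≈ 47.5.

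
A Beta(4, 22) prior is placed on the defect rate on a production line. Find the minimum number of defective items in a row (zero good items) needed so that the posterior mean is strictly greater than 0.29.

After k defective items and 0 good items the posterior is Beta(4+k, 22), with mean (4+k)/(4+22+k).
Set (4+k)/(26+k) > 0.29 and solve: k > (0.29·26 − 4)/(1 − 0.29) = 4.986.
The smallest integer exceeding 4.986 is 5.

k = 5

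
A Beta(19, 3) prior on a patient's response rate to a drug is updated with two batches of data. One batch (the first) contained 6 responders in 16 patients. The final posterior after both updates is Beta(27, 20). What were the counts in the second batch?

2 responders and 7 non-responders

Sequential conjugate updates are equivalent to a single update on the pooled data, so total successes = posterior α − prior α and total failures = posterior β − prior β.
Total across both batches: 27−19=8 responders, 20−3=17 non-responders.
Subtract the first batch: 8−6=2 responders and 17−10=7 non-responders.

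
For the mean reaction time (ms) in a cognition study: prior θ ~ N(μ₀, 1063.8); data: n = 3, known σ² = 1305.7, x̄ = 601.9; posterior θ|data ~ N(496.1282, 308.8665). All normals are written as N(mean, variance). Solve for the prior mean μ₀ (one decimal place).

μ₀ = 237.6

The posterior mean is a precision-weighted average: μ_n = (τ₀μ₀ + τ_data·x̄)/(τ₀+τ_data), with τ₀=1/σ₀² and τ_data=n/σ².
Here τ₀ = 1/1063.8 = 0.000940 and τ_data = 3/1305.7 = 0.002298, so τ_n = 0.003238.
Rearranging for μ₀: μ₀ = (μ_n·τ_n − τ_data·x̄)/τ₀ = (496.1282·0.003238 − 0.002298·601.9) / 0.000940 = 0.223297/0.000940 ≈ 237.6.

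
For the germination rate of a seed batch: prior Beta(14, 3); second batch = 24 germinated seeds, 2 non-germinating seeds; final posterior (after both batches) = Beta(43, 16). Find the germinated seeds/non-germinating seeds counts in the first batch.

Because Beta–binomial updating is additive in the counts, the combined data contributed (α_post−α_prior, β_post−β_prior) successes and failures.
Total across both batches: 43−14=29 germinated seeds, 16−3=13 non-germinating seeds.
Subtract the second batch: 29−24=5 germinated seeds and 13−2=11 non-germinating seeds.

5 germinated seeds and 11 non-germinating seeds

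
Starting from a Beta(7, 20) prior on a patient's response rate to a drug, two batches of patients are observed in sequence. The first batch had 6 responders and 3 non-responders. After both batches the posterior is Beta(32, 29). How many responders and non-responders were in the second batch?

Sequential conjugate updates are equivalent to a single update on the pooled data, so total successes = posterior α − prior α and total failures = posterior β − prior β.
Total across both batches: 32−7=25 responders, 29−20=9 non-responders.
Subtract the first batch: 25−6=19 responders and 9−3=6 non-responders.

19 responders and 6 non-responders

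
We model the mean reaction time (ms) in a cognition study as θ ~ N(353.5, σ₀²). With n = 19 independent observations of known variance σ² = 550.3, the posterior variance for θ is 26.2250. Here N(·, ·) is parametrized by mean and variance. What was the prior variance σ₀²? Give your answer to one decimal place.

σ₀² = 277.4

For the Normal–Normal model with known σ², precisions add: τ_n = τ₀ + n/σ².
So 1/σ₀² = 1/26.2250 − 19/550.3 = 0.038132 − 0.034527 = 0.003605.
Hence σ₀² = 1/0.003605 ≈ 277.4.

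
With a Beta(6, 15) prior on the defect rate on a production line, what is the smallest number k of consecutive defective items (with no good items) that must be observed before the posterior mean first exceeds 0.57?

After k defective items and 0 good items the posterior is Beta(6+k, 15), with mean (6+k)/(6+15+k).
Set (6+k)/(21+k) > 0.57 and solve: k > (0.57·21 − 6)/(1 − 0.57) = 13.884.
The smallest integer exceeding 13.884 is 14, and checking k=14: (20)/(35) = 0.5714 > 0.57.

k = 14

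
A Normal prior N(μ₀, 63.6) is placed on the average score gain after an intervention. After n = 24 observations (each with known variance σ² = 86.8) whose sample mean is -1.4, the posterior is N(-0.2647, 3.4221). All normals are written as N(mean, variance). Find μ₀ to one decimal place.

With known observation variance, the Normal–Normal posterior has precision τ_n = τ₀ + n/σ² and mean μ_n = (τ₀μ₀ + (n/σ²)x̄)/τ_n.
Here τ₀ = 1/63.6 = 0.015723 and τ_data = 24/86.8 = 0.276498, so τ_n = 0.292221.
Rearranging for μ₀: μ₀ = (μ_n·τ_n − τ_data·x̄)/τ₀ = (-0.2647·0.292221 − 0.276498·-1.4) / 0.015723 = 0.309746/0.015723 ≈ 19.7.

μ₀ = 19.7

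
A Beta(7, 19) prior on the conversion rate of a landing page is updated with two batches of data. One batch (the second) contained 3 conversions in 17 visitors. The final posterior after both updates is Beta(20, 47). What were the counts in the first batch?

10 conversions and 14 bounces

Because Beta–binomial updating is additive in the counts, the combined data contributed (α_post−α_prior, β_post−β_prior) successes and failures.
Total across both batches: 20−7=13 conversions, 47−19=28 bounces.
Subtract the second batch: 13−3=10 conversions and 28−14=14 bounces.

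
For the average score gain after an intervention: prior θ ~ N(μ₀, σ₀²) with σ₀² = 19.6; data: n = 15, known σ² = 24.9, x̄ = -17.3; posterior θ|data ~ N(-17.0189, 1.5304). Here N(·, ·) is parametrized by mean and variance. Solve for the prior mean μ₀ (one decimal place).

μ₀ = -13.7

With known observation variance, the Normal–Normal posterior has precision τ_n = τ₀ + n/σ² and mean μ_n = (τ₀μ₀ + (n/σ²)x̄)/τ_n.
Here τ₀ = 1/19.6 = 0.051020 and τ_data = 15/24.9 = 0.602410, so τ_n = 0.653430.
Rearranging for μ₀: μ₀ = (μ_n·τ_n − τ_data·x̄)/τ₀ = (-17.0189·0.653430 − 0.602410·-17.3) / 0.051020 = -0.698967/0.051020 ≈ -13.7.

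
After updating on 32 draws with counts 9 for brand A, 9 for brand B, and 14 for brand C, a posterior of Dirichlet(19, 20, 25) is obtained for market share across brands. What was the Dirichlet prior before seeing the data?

Dirichlet(10, 11, 11)

For a Dirichlet(α) prior with multinomial counts c, the posterior is Dirichlet(α + c) componentwise.
Subtract each count from the matching posterior parameter: 19−9=10, 20−9=11, 25−14=11.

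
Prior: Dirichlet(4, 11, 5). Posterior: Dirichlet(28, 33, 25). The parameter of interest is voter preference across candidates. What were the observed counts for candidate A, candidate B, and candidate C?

counts (24, 22, 20)

For a Dirichlet(α) prior with multinomial counts c, the posterior is Dirichlet(α + c) componentwise.
Counts are posterior − prior componentwise: 28−4=24, 33−11=22, 25−5=20.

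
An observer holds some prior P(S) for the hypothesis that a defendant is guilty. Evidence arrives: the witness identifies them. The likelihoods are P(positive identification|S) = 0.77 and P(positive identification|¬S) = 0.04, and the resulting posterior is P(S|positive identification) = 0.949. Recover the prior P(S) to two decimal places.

In odds form, posterior odds = prior odds × likelihood ratio, so prior odds = posterior odds ÷ LR.
Posterior odds = 0.949/(1−0.949) = 18.6078. LR = 0.77/0.04 = 19.2500.
Prior odds = 18.6078/19.2500 = 0.9666, so P(S) = 0.9666/(1+0.9666) ≈ 0.49.

P(S) = 0.49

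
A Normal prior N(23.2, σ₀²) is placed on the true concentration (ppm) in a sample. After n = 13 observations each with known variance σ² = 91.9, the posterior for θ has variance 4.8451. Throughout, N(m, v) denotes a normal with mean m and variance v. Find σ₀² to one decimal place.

For the Normal–Normal model with known σ², precisions add: τ_n = τ₀ + n/σ².
So 1/σ₀² = 1/4.8451 − 13/91.9 = 0.206394 − 0.141458 = 0.064936.
Hence σ₀² = 1/0.064936 ≈ 15.4.

σ₀² = 15.4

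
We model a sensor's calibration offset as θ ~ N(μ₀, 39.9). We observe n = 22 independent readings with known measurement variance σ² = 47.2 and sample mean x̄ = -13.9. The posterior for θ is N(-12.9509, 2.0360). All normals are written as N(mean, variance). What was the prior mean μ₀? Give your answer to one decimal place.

μ₀ = 4.7

With known observation variance, the Normal–Normal posterior has precision τ_n = τ₀ + n/σ² and mean μ_n = (τ₀μ₀ + (n/σ²)x̄)/τ_n.
Here τ₀ = 1/39.9 = 0.025063 and τ_data = 22/47.2 = 0.466102, so τ_n = 0.491165.
Rearranging for μ₀: μ₀ = (μ_n·τ_n − τ_data·x̄)/τ₀ = (-12.9509·0.491165 − 0.466102·-13.9) / 0.025063 = 0.117789/0.025063 ≈ 4.7.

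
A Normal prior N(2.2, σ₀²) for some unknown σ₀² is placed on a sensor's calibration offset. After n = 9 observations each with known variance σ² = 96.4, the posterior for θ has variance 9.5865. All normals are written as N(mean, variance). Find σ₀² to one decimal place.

σ₀² = 91.3

Posterior precision equals prior precision plus data precision: 1/σ_n² = 1/σ₀² + n/σ².
So 1/σ₀² = 1/9.5865 − 9/96.4 = 0.104313 − 0.093361 = 0.010952.
Hence σ₀² = 1/0.010952 ≈ 91.3.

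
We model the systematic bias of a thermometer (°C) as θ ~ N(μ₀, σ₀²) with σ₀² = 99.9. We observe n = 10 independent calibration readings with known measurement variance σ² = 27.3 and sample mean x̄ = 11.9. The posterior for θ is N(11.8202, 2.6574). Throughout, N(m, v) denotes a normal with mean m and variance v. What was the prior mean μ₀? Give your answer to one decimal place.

The posterior mean is a precision-weighted average: μ_n = (τ₀μ₀ + τ_data·x̄)/(τ₀+τ_data), with τ₀=1/σ₀² and τ_data=n/σ².
Here τ₀ = 1/99.9 = 0.010010 and τ_data = 10/27.3 = 0.366300, so τ_n = 0.376310.
Rearranging for μ₀: μ₀ = (μ_n·τ_n − τ_data·x̄)/τ₀ = (11.8202·0.376310 − 0.366300·11.9) / 0.010010 = 0.089089/0.010010 ≈ 8.9.

μ₀ = 8.9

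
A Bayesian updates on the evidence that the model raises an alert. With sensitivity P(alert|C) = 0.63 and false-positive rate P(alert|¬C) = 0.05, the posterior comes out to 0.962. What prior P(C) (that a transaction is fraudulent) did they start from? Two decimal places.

In odds form, posterior odds = prior odds × likelihood ratio, so prior odds = posterior odds ÷ LR.
Posterior odds = 0.962/(1−0.962) = 25.3158. LR = 0.63/0.05 = 12.6000.
Prior odds = 25.3158/12.6000 = 2.0092, so P(C) = 2.0092/(1+2.0092) ≈ 0.67.

P(C) = 0.67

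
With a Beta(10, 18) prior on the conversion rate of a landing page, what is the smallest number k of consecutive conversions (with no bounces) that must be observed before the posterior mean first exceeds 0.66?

k = 25

After k conversions and 0 bounces the posterior is Beta(10+k, 18), with mean (10+k)/(10+18+k).
Set (10+k)/(28+k) > 0.66 and solve: k > (0.66·28 − 10)/(1 − 0.66) = 24.941.
The smallest integer exceeding 24.941 is 25.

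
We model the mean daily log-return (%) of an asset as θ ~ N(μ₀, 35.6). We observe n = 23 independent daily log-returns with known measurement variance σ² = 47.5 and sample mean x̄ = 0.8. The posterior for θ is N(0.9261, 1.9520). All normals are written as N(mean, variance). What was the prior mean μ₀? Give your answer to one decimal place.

With known observation variance, the Normal–Normal posterior has precision τ_n = τ₀ + n/σ² and mean μ_n = (τ₀μ₀ + (n/σ²)x̄)/τ_n.
Here τ₀ = 1/35.6 = 0.028090 and τ_data = 23/47.5 = 0.484211, so τ_n = 0.512301.
Rearranging for μ₀: μ₀ = (μ_n·τ_n − τ_data·x̄)/τ₀ = (0.9261·0.512301 − 0.484211·0.8) / 0.028090 = 0.087073/0.028090 ≈ 3.1.

μ₀ = 3.1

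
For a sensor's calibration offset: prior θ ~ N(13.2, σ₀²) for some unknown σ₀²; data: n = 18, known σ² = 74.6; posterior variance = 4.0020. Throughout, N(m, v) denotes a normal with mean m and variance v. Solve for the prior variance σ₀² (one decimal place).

Posterior precision equals prior precision plus data precision: 1/σ_n² = 1/σ₀² + n/σ².
So 1/σ₀² = 1/4.0020 − 18/74.6 = 0.249875 − 0.241287 = 0.008588.
Hence σ₀² = 1/0.008588 ≈ 116.4.

σ₀² = 116.4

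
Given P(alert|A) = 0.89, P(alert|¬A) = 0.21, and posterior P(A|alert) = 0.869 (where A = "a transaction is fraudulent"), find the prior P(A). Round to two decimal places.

P(A) = 0.61

Bayes' rule in odds form gives O(A|E) = O(A)·[P(E|A)/P(E|¬A)], hence O(A) = O(A|E)/LR.
Posterior odds = 0.869/(1−0.869) = 6.6336. LR = 0.89/0.21 = 4.2381.
Prior odds = 6.6336/4.2381 = 1.5652, so P(A) = 1.5652/(1+1.5652) ≈ 0.61.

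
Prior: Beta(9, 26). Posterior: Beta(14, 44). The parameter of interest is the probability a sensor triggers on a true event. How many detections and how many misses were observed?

A Beta(α, β) prior with s successes and f failures in binomial data gives a Beta(α+s, β+f) posterior.
So s = 14 − 9 = 5 and f = 44 − 26 = 18.

5 detections and 18 misses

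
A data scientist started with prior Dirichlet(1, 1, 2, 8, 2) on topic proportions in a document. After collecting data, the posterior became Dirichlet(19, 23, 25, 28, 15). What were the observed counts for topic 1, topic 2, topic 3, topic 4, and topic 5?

counts (18, 22, 23, 20, 13)

For a Dirichlet(α) prior with multinomial counts c, the posterior is Dirichlet(α + c) componentwise.
Counts are posterior − prior componentwise: 19−1=18, 23−1=22, 25−2=23, 28−8=20, 15−2=13.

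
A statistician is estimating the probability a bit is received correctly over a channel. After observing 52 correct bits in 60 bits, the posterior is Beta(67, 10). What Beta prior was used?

Beta(15, 2)

Beta is conjugate to the binomial likelihood: posterior = Beta(a+s, b+f).
Subtract the data counts: 67−52=15, 10−8=2.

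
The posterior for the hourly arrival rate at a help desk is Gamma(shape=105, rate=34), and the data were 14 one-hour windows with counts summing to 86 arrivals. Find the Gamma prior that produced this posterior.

A Gamma(α, β) prior (rate parametrization) on a Poisson rate with n observations summing to S gives posterior Gamma(α+S, β+n).
So α = 105 − 86 = 19 and β = 34 − 14 = 20.

Gamma(shape=19, rate=20)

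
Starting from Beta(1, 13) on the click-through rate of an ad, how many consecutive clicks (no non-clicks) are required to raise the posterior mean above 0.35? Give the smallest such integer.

After k clicks and 0 non-clicks the posterior is Beta(1+k, 13), with mean (1+k)/(1+13+k).
Set (1+k)/(14+k) > 0.35 and solve: k > (0.35·14 − 1)/(1 − 0.35) = 6.000.
The smallest integer exceeding 6.000 is 7.

k = 7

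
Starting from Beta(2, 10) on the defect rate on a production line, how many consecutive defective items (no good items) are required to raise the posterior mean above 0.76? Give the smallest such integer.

After k defective items and 0 good items the posterior is Beta(2+k, 10), with mean (2+k)/(2+10+k).
Set (2+k)/(12+k) > 0.76 and solve: k > (0.76·12 − 2)/(1 − 0.76) = 29.667.
The smallest integer exceeding 29.667 is 30, and checking k=30: (32)/(42) = 0.7619 > 0.76.

k = 30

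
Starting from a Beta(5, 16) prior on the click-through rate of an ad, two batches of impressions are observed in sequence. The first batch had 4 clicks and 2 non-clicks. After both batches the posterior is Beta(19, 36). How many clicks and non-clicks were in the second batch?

10 clicks and 18 non-clicks

Sequential conjugate updates are equivalent to a single update on the pooled data, so total successes = posterior α − prior α and total failures = posterior β − prior β.
Total across both batches: 19−5=14 clicks, 36−16=20 non-clicks.
Subtract the first batch: 14−4=10 clicks and 20−2=18 non-clicks.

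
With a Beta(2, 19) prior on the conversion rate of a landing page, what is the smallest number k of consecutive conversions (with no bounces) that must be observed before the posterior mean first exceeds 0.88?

After k conversions and 0 bounces the posterior is Beta(2+k, 19), with mean (2+k)/(2+19+k).
Set (2+k)/(21+k) > 0.88 and solve: k > (0.88·21 − 2)/(1 − 0.88) = 137.333.
The smallest integer exceeding 137.333 is 138, and checking k=138: (140)/(159) = 0.8805 > 0.88.

k = 138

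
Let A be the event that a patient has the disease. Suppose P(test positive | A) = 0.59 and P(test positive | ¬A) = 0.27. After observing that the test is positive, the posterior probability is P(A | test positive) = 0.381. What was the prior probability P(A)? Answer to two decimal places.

Bayes' rule in odds form gives O(A|E) = O(A)·[P(E|A)/P(E|¬A)], hence O(A) = O(A|E)/LR.
Posterior odds = 0.381/(1−0.381) = 0.6155. LR = 0.59/0.27 = 2.1852.
Prior odds = 0.6155/2.1852 = 0.2817, so P(A) = 0.2817/(1+0.2817) ≈ 0.22.

P(A) = 0.22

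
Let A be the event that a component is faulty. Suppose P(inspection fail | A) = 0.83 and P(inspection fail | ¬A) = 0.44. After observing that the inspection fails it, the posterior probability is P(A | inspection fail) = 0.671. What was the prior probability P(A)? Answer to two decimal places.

P(A) = 0.52

In odds form, posterior odds = prior odds × likelihood ratio, so prior odds = posterior odds ÷ LR.
Posterior odds = 0.671/(1−0.671) = 2.0395. LR = 0.83/0.44 = 1.8864.
Prior odds = 2.0395/1.8864 = 1.0812, so P(A) = 1.0812/(1+1.0812) ≈ 0.52.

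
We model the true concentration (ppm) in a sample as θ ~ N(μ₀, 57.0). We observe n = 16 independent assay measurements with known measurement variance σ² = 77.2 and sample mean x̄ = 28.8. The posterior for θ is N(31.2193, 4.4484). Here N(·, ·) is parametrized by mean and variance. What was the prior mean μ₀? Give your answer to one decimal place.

With known observation variance, the Normal–Normal posterior has precision τ_n = τ₀ + n/σ² and mean μ_n = (τ₀μ₀ + (n/σ²)x̄)/τ_n.
Here τ₀ = 1/57.0 = 0.017544 and τ_data = 16/77.2 = 0.207254, so τ_n = 0.224798.
Rearranging for μ₀: μ₀ = (μ_n·τ_n − τ_data·x̄)/τ₀ = (31.2193·0.224798 − 0.207254·28.8) / 0.017544 = 1.049121/0.017544 ≈ 59.8.

μ₀ = 59.8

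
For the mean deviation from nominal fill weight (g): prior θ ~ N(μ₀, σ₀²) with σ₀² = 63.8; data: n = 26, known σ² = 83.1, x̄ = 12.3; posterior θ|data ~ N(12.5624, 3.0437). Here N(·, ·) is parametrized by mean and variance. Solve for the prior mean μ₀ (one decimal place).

The posterior mean is a precision-weighted average: μ_n = (τ₀μ₀ + τ_data·x̄)/(τ₀+τ_data), with τ₀=1/σ₀² and τ_data=n/σ².
Here τ₀ = 1/63.8 = 0.015674 and τ_data = 26/83.1 = 0.312876, so τ_n = 0.328550.
Rearranging for μ₀: μ₀ = (μ_n·τ_n − τ_data·x̄)/τ₀ = (12.5624·0.328550 − 0.312876·12.3) / 0.015674 = 0.279002/0.015674 ≈ 17.8.

μ₀ = 17.8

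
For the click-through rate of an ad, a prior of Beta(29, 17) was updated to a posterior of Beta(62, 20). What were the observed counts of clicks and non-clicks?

33 clicks and 3 non-clicks

Under Beta–binomial conjugacy the posterior parameters are (a+s, b+f).
So s = 62 − 29 = 33 and f = 20 − 17 = 3.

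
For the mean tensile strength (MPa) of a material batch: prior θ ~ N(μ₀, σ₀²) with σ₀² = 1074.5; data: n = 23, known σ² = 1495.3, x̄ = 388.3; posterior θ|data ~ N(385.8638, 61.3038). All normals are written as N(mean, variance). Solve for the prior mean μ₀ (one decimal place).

μ₀ = 345.6

With known observation variance, the Normal–Normal posterior has precision τ_n = τ₀ + n/σ² and mean μ_n = (τ₀μ₀ + (n/σ²)x̄)/τ_n.
Here τ₀ = 1/1074.5 = 0.000931 and τ_data = 23/1495.3 = 0.015382, so τ_n = 0.016313.
Rearranging for μ₀: μ₀ = (μ_n·τ_n − τ_data·x̄)/τ₀ = (385.8638·0.016313 − 0.015382·388.3) / 0.000931 = 0.321766/0.000931 ≈ 345.6.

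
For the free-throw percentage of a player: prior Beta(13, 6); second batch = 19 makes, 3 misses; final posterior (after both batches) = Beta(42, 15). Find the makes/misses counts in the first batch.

Sequential conjugate updates are equivalent to a single update on the pooled data, so total successes = posterior α − prior α and total failures = posterior β − prior β.
Total across both batches: 42−13=29 makes, 15−6=9 misses.
Subtract the second batch: 29−19=10 makes and 9−3=6 misses.

10 makes and 6 misses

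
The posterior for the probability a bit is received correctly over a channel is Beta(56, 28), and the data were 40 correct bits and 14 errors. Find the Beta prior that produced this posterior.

Under Beta–binomial conjugacy the posterior parameters are (a+s, b+f).
So a = 56 − 40 = 16 and b = 28 − 14 = 14.

Beta(16, 14)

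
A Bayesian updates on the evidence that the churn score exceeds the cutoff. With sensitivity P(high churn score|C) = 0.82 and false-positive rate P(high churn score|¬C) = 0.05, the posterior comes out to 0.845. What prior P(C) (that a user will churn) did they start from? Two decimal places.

Bayes' rule in odds form gives O(C|E) = O(C)·[P(E|C)/P(E|¬C)], hence O(C) = O(C|E)/LR.
Posterior odds = 0.845/(1−0.845) = 5.4516. LR = 0.82/0.05 = 16.4000.
Prior odds = 5.4516/16.4000 = 0.3324, so P(C) = 0.3324/(1+0.3324) ≈ 0.25.

P(C) = 0.25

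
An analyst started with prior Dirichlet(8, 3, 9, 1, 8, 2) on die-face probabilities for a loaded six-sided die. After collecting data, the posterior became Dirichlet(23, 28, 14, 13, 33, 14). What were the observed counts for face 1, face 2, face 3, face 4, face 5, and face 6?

counts (15, 25, 5, 12, 25, 12)

For a Dirichlet(α) prior with multinomial counts c, the posterior is Dirichlet(α + c) componentwise.
Counts are posterior − prior componentwise: 23−8=15, 28−3=25, 14−9=5, 13−1=12, 33−8=25, 14−2=12.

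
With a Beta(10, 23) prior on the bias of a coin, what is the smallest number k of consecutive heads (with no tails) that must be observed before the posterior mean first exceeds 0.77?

After k heads and 0 tails the posterior is Beta(10+k, 23), with mean (10+k)/(10+23+k).
Set (10+k)/(33+k) > 0.77 and solve: k > (0.77·33 − 10)/(1 − 0.77) = 67.000.
The smallest integer exceeding 67.000 is 68.

k = 68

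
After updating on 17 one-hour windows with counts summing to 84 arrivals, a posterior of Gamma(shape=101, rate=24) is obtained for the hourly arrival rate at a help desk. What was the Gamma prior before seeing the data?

A Gamma(α, β) prior (rate parametrization) on a Poisson rate with n observations summing to S gives posterior Gamma(α+S, β+n).
So α = 101 − 84 = 17 and β = 24 − 17 = 7.

Gamma(shape=17, rate=7)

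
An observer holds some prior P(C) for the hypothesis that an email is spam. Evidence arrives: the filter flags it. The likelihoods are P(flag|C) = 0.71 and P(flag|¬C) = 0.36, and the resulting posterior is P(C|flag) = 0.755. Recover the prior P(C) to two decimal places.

In odds form, posterior odds = prior odds × likelihood ratio, so prior odds = posterior odds ÷ LR.
Posterior odds = 0.755/(1−0.755) = 3.0816. LR = 0.71/0.36 = 1.9722.
Prior odds = 3.0816/1.9722 = 1.5625, so P(C) = 1.5625/(1+1.5625) ≈ 0.61.

P(C) = 0.61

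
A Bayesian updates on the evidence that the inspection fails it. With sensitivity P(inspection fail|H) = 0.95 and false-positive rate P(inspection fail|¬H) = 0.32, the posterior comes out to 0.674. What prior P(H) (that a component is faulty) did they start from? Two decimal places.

P(H) = 0.41

Bayes' rule in odds form gives O(H|E) = O(H)·[P(E|H)/P(E|¬H)], hence O(H) = O(H|E)/LR.
Posterior odds = 0.674/(1−0.674) = 2.0675. LR = 0.95/0.32 = 2.9688.
Prior odds = 2.0675/2.9688 = 0.6964, so P(H) = 0.6964/(1+0.6964) ≈ 0.41.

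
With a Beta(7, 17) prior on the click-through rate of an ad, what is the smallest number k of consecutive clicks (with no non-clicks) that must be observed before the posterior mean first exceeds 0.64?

After k clicks and 0 non-clicks the posterior is Beta(7+k, 17), with mean (7+k)/(7+17+k).
Set (7+k)/(24+k) > 0.64 and solve: k > (0.64·24 − 7)/(1 − 0.64) = 23.222.
The smallest integer exceeding 23.222 is 24.

k = 24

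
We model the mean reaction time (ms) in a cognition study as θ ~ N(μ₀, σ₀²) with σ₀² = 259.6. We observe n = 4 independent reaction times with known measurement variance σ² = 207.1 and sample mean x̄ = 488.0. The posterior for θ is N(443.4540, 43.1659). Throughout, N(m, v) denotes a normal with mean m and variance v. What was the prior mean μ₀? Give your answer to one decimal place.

μ₀ = 220.1

The posterior mean is a precision-weighted average: μ_n = (τ₀μ₀ + τ_data·x̄)/(τ₀+τ_data), with τ₀=1/σ₀² and τ_data=n/σ².
Here τ₀ = 1/259.6 = 0.003852 and τ_data = 4/207.1 = 0.019314, so τ_n = 0.023166.
Rearranging for μ₀: μ₀ = (μ_n·τ_n − τ_data·x̄)/τ₀ = (443.4540·0.023166 − 0.019314·488.0) / 0.003852 = 0.847823/0.003852 ≈ 220.1.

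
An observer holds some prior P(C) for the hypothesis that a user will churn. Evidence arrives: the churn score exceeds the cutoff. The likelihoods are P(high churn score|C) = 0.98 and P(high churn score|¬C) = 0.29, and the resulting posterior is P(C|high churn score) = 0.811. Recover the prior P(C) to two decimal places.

P(C) = 0.56

Bayes' rule in odds form gives O(C|E) = O(C)·[P(E|C)/P(E|¬C)], hence O(C) = O(C|E)/LR.
Posterior odds = 0.811/(1−0.811) = 4.2910. LR = 0.98/0.29 = 3.3793.
Prior odds = 4.2910/3.3793 = 1.2698, so P(C) = 1.2698/(1+1.2698) ≈ 0.56.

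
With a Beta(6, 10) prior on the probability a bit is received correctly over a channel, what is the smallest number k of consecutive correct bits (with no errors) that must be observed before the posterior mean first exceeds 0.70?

k = 18

After k correct bits and 0 errors the posterior is Beta(6+k, 10), with mean (6+k)/(6+10+k).
Set (6+k)/(16+k) > 0.70 and solve: k > (0.70·16 − 6)/(1 − 0.70) = 17.333.
The smallest integer exceeding 17.333 is 18, and checking k=18: (24)/(34) = 0.7059 > 0.70.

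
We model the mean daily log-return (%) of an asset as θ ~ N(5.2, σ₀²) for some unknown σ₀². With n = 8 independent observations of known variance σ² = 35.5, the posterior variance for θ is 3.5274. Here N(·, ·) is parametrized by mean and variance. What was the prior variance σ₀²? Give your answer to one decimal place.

Posterior precision equals prior precision plus data precision: 1/σ_n² = 1/σ₀² + n/σ².
So 1/σ₀² = 1/3.5274 − 8/35.5 = 0.283495 − 0.225352 = 0.058143.
Hence σ₀² = 1/0.058143 ≈ 17.2.

σ₀² = 17.2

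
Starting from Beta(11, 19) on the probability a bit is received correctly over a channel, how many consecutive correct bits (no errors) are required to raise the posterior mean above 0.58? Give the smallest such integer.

k = 16

After k correct bits and 0 errors the posterior is Beta(11+k, 19), with mean (11+k)/(11+19+k).
Set (11+k)/(30+k) > 0.58 and solve: k > (0.58·30 − 11)/(1 − 0.58) = 15.238.
The smallest integer exceeding 15.238 is 16.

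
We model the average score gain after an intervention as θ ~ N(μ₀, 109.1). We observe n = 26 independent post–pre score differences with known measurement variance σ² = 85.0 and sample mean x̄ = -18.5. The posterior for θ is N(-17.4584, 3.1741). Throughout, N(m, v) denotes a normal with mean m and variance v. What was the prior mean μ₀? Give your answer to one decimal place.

The posterior mean is a precision-weighted average: μ_n = (τ₀μ₀ + τ_data·x̄)/(τ₀+τ_data), with τ₀=1/σ₀² and τ_data=n/σ².
Here τ₀ = 1/109.1 = 0.009166 and τ_data = 26/85.0 = 0.305882, so τ_n = 0.315048.
Rearranging for μ₀: μ₀ = (μ_n·τ_n − τ_data·x̄)/τ₀ = (-17.4584·0.315048 − 0.305882·-18.5) / 0.009166 = 0.158583/0.009166 ≈ 17.3.

μ₀ = 17.3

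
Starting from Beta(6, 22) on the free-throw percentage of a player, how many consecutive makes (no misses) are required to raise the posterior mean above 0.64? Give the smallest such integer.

k = 34

After k makes and 0 misses the posterior is Beta(6+k, 22), with mean (6+k)/(6+22+k).
Set (6+k)/(28+k) > 0.64 and solve: k > (0.64·28 − 6)/(1 − 0.64) = 33.111.
The smallest integer exceeding 33.111 is 34, and checking k=34: (40)/(62) = 0.6452 > 0.64.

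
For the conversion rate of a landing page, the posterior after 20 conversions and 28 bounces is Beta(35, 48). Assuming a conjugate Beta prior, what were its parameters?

Beta(15, 20)

Under Beta–binomial conjugacy the posterior parameters are (a+s, b+f).
Subtract the data counts: 35−20=15, 48−28=20.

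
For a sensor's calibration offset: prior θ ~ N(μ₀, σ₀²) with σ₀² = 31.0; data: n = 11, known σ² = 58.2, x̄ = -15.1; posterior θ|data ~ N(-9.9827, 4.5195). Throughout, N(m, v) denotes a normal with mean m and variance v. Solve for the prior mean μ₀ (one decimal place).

μ₀ = 20.0

With known observation variance, the Normal–Normal posterior has precision τ_n = τ₀ + n/σ² and mean μ_n = (τ₀μ₀ + (n/σ²)x̄)/τ_n.
Here τ₀ = 1/31.0 = 0.032258 and τ_data = 11/58.2 = 0.189003, so τ_n = 0.221261.
Rearranging for μ₀: μ₀ = (μ_n·τ_n − τ_data·x̄)/τ₀ = (-9.9827·0.221261 − 0.189003·-15.1) / 0.032258 = 0.645163/0.032258 ≈ 20.0.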